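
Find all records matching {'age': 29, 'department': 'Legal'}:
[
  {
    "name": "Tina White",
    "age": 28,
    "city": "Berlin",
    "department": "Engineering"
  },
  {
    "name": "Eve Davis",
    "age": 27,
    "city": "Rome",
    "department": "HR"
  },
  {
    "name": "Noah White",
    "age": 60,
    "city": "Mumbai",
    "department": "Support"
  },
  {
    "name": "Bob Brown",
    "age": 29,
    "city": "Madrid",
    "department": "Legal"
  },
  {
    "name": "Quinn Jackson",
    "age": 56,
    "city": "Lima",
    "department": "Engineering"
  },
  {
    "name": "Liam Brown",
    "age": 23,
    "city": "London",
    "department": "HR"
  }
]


Search criteria: {'age': 29, 'department': 'Legal'}

Checking 6 records:
  Tina White: {age: 28, department: Engineering}
  Eve Davis: {age: 27, department: HR}
  Noah White: {age: 60, department: Support}
  Bob Brown: {age: 29, department: Legal} <-- MATCH
  Quinn Jackson: {age: 56, department: Engineering}
  Liam Brown: {age: 23, department: HR}

Matches: ["Bob Brown"]

["Bob Brown"]


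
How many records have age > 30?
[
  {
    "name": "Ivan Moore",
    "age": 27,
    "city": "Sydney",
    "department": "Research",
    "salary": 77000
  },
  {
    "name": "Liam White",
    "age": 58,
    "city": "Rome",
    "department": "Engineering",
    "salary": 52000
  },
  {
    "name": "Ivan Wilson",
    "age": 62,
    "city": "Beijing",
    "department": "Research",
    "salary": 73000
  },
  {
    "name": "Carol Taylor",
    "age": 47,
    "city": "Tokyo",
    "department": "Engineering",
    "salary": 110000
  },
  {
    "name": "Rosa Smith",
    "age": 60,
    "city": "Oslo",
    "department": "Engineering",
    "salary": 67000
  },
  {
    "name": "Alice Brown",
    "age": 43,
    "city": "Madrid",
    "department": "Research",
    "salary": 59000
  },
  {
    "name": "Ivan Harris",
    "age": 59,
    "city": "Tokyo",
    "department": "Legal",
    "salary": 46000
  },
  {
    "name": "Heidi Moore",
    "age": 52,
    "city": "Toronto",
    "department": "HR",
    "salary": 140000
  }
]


Data: 8 records
Condition: age > 30

Checking each record:
  Ivan Moore: 27
  Liam White: 58 MATCH
  Ivan Wilson: 62 MATCH
  Carol Taylor: 47 MATCH
  Rosa Smith: 60 MATCH
  Alice Brown: 43 MATCH
  Ivan Harris: 59 MATCH
  Heidi Moore: 52 MATCH

Count: 7

7


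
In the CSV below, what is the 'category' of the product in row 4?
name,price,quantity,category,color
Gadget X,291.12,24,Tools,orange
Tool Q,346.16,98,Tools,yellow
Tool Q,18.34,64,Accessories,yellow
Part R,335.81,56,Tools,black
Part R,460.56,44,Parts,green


Query: Row 4 ('Part R'), column 'category'
Value: Tools

Tools


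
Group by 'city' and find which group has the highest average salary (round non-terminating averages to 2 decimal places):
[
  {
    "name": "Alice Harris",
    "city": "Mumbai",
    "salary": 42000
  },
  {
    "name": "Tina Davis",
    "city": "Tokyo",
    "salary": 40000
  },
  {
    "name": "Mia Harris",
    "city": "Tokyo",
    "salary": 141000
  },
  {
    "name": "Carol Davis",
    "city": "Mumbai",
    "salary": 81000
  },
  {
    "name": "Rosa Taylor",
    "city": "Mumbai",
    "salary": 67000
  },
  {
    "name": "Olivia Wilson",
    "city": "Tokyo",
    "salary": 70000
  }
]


Group by: city

Groups:
  Mumbai: 3 people, avg salary = 190000/3 ≈ $63333.33
  Tokyo: 3 people, avg salary = 251000/3 ≈ $83666.67

Highest average salary: Tokyo (≈$83666.67)

Tokyo (≈$83666.67)


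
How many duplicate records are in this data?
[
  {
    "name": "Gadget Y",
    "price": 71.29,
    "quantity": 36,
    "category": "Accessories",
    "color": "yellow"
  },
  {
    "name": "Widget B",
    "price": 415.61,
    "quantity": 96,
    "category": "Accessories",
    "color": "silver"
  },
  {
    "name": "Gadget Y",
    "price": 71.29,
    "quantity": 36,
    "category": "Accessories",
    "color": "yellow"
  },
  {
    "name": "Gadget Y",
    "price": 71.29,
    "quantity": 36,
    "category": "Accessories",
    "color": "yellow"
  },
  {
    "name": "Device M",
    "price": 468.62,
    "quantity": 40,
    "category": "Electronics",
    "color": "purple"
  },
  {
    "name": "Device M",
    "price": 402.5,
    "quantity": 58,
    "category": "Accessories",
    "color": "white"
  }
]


Checking 6 records for duplicates:

  Row 1: Gadget Y ($71.29, qty 36)
  Row 2: Widget B ($415.61, qty 96)
  Row 3: Gadget Y ($71.29, qty 36) <-- DUPLICATE
  Row 4: Gadget Y ($71.29, qty 36) <-- DUPLICATE
  Row 5: Device M ($468.62, qty 40)
  Row 6: Device M ($402.5, qty 58)

Duplicates found: 2
Unique records: 4

2 duplicates, 4 unique


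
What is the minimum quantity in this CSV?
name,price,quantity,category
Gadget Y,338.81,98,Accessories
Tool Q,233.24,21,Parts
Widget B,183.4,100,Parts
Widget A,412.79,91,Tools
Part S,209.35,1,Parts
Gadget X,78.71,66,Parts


Computing minimum quantity:
Values: [98, 21, 100, 91, 1, 66]
Min = 1

1


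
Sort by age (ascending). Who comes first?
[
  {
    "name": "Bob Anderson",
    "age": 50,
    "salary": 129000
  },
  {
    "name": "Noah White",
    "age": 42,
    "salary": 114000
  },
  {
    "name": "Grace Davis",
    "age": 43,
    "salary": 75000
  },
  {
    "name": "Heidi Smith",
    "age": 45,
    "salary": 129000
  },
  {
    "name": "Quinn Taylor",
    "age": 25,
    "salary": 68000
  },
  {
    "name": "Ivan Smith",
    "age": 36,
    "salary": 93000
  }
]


Sort by: age (ascending)

Sorted order:
  1. Quinn Taylor (age = 25)
  2. Ivan Smith (age = 36)
  3. Noah White (age = 42)
  4. Grace Davis (age = 43)
  5. Heidi Smith (age = 45)
  6. Bob Anderson (age = 50)

First: Quinn Taylor

Quinn Taylor


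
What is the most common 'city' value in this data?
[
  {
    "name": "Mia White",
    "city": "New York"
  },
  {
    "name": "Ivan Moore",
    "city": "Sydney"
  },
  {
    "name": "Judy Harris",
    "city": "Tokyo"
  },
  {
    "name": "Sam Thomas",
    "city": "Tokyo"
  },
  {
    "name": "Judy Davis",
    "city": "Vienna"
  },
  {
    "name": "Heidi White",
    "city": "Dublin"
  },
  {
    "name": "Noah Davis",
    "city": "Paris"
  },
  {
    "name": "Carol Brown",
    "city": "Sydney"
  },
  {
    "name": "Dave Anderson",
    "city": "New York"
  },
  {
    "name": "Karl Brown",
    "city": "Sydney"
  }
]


Counting 'city' values across 10 records:

  Sydney: 3 ###
  New York: 2 ##
  Tokyo: 2 ##
  Vienna: 1 #
  Dublin: 1 #
  Paris: 1 #

Most common: Sydney (3 times)

Sydney (3 times)


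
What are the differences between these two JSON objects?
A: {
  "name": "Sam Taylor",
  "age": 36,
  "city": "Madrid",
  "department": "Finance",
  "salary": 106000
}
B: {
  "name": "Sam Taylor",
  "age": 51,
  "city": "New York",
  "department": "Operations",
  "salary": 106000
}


Comparing each field (in key order):
  name: same
  age: DIFFERENT
  city: DIFFERENT
  department: DIFFERENT
  salary: same
Differences:
  age: 36 -> 51
  city: Madrid -> New York
  department: Finance -> Operations

3 field(s) changed

3 changes: age, city, department


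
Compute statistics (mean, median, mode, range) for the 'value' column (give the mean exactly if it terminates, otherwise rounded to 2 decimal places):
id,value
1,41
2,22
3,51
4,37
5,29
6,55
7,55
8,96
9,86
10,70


Data: [41, 22, 51, 37, 29, 55, 55, 96, 86, 70]
Count: 10
Sum: 542
Mean: 542/10 = 54.2
Sorted: [22, 29, 37, 41, 51, 55, 55, 70, 86, 96]
Median: 53.0
Mode: 55 (2 times)
Range: 96 - 22 = 74
Min: 22, Max: 96

mean=54.2, median=53.0, mode=55, range=74


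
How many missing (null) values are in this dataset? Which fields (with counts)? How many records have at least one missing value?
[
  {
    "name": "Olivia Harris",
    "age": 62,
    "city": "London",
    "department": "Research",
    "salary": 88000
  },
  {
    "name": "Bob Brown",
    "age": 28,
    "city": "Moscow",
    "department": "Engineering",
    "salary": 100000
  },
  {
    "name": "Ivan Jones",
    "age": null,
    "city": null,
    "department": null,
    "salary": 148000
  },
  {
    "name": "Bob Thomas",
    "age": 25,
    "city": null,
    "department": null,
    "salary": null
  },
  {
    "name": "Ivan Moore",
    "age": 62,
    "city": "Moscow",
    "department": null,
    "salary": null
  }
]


Checking for missing (null) values in 5 records:

  Olivia Harris: complete
  Bob Brown: complete
  Ivan Jones: age, city, department
  Bob Thomas: city, department, salary
  Ivan Moore: department, salary

Per field:
  name: 0 missing
  age: 1 missing
  city: 2 missing
  department: 3 missing
  salary: 2 missing

Total missing values: 8
Records with any missing: 3

8 missing values (age: 1, city: 2, department: 3, salary: 2); 3 incomplete records


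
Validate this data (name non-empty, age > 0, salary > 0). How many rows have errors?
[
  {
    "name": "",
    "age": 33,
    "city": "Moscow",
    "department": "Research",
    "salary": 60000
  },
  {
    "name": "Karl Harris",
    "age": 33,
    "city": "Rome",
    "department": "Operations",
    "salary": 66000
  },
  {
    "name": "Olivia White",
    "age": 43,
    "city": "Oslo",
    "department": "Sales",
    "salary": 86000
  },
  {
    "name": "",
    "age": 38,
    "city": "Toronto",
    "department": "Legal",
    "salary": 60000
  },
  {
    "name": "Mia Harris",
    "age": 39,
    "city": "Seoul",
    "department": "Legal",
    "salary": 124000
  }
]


Validating 5 records:
Rules: name non-empty, age > 0, salary > 0

  Row 1 (???): empty name
  Row 2 (Karl Harris): OK
  Row 3 (Olivia White): OK
  Row 4 (???): empty name
  Row 5 (Mia Harris): OK

Total errors: 2

2 errors


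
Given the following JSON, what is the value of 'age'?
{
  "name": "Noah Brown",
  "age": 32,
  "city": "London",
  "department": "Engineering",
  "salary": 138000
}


Looking up field 'age'
Value: 32

32


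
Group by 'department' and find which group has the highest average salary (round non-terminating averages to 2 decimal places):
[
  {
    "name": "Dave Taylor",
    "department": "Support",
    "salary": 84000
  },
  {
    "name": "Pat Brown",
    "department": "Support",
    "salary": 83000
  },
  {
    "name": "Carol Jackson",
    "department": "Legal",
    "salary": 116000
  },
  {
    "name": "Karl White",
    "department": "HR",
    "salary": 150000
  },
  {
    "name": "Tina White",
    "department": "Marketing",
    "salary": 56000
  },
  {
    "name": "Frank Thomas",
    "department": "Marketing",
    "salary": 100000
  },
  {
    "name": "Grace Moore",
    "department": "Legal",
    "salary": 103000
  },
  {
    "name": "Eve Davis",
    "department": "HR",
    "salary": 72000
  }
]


Group by: department

Groups:
  HR: 2 people, avg salary = 222000/2 = $111000
  Legal: 2 people, avg salary = 219000/2 = $109500
  Marketing: 2 people, avg salary = 156000/2 = $78000
  Support: 2 people, avg salary = 167000/2 = $83500

Highest average salary: HR ($111000)

HR ($111000)


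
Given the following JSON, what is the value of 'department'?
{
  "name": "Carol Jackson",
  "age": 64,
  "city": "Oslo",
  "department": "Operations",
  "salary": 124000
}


Looking up field 'department'
Value: Operations

Operations


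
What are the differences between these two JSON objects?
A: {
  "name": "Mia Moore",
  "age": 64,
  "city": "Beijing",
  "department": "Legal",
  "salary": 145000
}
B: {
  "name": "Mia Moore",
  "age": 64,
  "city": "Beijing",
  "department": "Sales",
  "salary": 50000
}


Comparing each field (in key order):
  name: same
  age: same
  city: same
  department: DIFFERENT
  salary: DIFFERENT
Differences:
  department: Legal -> Sales
  salary: 145000 -> 50000

2 field(s) changed

2 changes: department, salary


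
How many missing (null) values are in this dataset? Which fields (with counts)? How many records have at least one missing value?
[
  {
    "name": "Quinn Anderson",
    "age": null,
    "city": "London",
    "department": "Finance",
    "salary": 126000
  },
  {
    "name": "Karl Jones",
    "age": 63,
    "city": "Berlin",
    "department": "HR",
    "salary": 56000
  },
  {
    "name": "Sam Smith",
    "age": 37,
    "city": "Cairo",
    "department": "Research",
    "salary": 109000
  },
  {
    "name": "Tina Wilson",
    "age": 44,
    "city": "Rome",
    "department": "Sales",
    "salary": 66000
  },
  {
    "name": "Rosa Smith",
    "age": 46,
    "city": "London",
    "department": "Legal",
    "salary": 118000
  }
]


Checking for missing (null) values in 5 records:

  Quinn Anderson: age
  Karl Jones: complete
  Sam Smith: complete
  Tina Wilson: complete
  Rosa Smith: complete

Per field:
  name: 0 missing
  age: 1 missing
  city: 0 missing
  department: 0 missing
  salary: 0 missing

Total missing values: 1
Records with any missing: 1

1 missing values (age: 1); 1 incomplete records


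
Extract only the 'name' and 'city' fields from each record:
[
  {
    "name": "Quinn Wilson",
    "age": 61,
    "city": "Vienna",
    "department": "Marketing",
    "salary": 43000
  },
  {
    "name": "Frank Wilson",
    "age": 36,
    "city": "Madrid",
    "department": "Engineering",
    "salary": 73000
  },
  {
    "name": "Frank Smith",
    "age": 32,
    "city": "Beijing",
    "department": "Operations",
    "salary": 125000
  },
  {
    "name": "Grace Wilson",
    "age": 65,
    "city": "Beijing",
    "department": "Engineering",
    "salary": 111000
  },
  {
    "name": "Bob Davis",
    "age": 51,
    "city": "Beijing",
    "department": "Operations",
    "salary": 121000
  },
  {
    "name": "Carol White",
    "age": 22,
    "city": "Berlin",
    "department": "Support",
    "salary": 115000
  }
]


Original: 6 records with fields: name, age, city, department, salary
Keep: ['name', 'city']
Drop: ['age', 'department', 'salary']
Result: 6 records, 2 fields each

[
  {
    "name": "Quinn Wilson",
    "city": "Vienna"
  },
  {
    "name": "Frank Wilson",
    "city": "Madrid"
  },
  {
    "name": "Frank Smith",
    "city": "Beijing"
  },
  {
    "name": "Grace Wilson",
    "city": "Beijing"
  },
  {
    "name": "Bob Davis",
    "city": "Beijing"
  },
  {
    "name": "Carol White",
    "city": "Berlin"
  }
]


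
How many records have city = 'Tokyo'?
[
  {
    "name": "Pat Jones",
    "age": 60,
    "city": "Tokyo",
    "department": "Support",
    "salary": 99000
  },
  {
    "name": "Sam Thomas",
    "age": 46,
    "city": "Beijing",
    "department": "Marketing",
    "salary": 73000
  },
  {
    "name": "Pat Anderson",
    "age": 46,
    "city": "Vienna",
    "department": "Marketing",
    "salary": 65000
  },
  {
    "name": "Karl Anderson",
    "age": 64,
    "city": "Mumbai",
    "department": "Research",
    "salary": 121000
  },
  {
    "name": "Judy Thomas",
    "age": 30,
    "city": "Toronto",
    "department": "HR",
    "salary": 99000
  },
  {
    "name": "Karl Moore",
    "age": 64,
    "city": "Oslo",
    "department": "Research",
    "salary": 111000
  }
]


Data: 6 records
Condition: city = 'Tokyo'

Checking each record:
  Pat Jones: Tokyo MATCH
  Sam Thomas: Beijing
  Pat Anderson: Vienna
  Karl Anderson: Mumbai
  Judy Thomas: Toronto
  Karl Moore: Oslo

Count: 1

1


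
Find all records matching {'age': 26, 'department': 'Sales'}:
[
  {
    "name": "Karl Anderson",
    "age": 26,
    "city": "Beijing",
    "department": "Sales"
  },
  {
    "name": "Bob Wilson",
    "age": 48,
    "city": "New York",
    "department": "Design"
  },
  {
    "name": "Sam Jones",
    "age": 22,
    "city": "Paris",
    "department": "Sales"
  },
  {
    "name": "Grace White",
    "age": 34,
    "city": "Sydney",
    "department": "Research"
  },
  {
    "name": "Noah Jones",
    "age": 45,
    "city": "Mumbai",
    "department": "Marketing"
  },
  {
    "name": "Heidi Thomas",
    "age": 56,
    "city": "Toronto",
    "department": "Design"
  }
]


Search criteria: {'age': 26, 'department': 'Sales'}

Checking 6 records:
  Karl Anderson: {age: 26, department: Sales} <-- MATCH
  Bob Wilson: {age: 48, department: Design}
  Sam Jones: {age: 22, department: Sales}
  Grace White: {age: 34, department: Research}
  Noah Jones: {age: 45, department: Marketing}
  Heidi Thomas: {age: 56, department: Design}

Matches: ["Karl Anderson"]

["Karl Anderson"]


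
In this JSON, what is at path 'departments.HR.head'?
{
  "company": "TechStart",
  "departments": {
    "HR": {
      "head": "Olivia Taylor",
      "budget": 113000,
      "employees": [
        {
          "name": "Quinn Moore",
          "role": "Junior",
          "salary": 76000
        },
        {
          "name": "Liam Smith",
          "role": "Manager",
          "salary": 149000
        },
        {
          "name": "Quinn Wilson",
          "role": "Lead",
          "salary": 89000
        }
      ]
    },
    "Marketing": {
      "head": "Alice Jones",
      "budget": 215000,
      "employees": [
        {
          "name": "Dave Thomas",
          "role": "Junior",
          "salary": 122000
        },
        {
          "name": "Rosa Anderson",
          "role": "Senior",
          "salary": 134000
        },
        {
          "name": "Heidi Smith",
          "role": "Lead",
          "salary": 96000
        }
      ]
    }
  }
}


Path: departments.HR.head

Navigate:
  -> departments
  -> HR
  -> head = 'Olivia Taylor'

Olivia Taylor


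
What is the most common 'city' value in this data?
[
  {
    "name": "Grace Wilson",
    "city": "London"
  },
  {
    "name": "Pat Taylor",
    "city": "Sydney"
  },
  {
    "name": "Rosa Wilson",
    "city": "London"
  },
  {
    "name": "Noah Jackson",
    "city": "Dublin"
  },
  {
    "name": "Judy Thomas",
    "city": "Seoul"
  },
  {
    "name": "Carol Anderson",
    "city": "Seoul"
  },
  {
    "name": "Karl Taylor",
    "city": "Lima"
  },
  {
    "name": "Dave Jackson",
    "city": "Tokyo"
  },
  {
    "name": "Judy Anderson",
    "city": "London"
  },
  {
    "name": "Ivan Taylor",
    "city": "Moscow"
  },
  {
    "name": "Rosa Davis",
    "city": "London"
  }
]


Counting 'city' values across 11 records:

  London: 4 ####
  Seoul: 2 ##
  Sydney: 1 #
  Dublin: 1 #
  Lima: 1 #
  Tokyo: 1 #
  Moscow: 1 #

Most common: London (4 times)

London (4 times)


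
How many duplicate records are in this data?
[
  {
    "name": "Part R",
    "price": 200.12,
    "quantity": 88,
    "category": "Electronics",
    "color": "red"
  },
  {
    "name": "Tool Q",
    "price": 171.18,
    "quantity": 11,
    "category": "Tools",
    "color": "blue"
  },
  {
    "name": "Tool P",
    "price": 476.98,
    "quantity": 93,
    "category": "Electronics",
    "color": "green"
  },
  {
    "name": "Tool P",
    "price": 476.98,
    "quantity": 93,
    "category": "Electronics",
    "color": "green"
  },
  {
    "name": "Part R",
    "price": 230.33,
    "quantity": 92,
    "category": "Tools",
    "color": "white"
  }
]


Checking 5 records for duplicates:

  Row 1: Part R ($200.12, qty 88)
  Row 2: Tool Q ($171.18, qty 11)
  Row 3: Tool P ($476.98, qty 93)
  Row 4: Tool P ($476.98, qty 93) <-- DUPLICATE
  Row 5: Part R ($230.33, qty 92)

Duplicates found: 1
Unique records: 4

1 duplicates, 4 unique


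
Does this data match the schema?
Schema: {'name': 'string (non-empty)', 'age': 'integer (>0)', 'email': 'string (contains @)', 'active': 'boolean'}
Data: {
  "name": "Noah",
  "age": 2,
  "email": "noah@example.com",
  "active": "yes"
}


Validating each field against schema:
  name: OK (non-empty string)
  age: OK (positive integer)
  email: OK (string with @)
  active: FAIL ("yes" is not a boolean)

Result: INVALID (1 error: active)

INVALID (1 error: active)


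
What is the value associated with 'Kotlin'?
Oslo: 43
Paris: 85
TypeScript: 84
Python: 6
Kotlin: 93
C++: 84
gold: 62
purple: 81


Looking up key 'Kotlin'
Value: 93

93


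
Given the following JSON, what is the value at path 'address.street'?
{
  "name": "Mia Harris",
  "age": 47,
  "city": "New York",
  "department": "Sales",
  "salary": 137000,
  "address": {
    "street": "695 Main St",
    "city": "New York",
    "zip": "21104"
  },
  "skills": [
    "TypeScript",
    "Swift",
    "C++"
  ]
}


Query: address.street
Path: address -> street
Value: 695 Main St

695 Main St


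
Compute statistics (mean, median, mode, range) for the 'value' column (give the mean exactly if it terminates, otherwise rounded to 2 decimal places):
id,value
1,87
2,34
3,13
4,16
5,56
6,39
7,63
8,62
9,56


Data: [87, 34, 13, 16, 56, 39, 63, 62, 56]
Count: 9
Sum: 426
Mean: 426/9 ≈ 47.33 (rounded to 2 decimal places)
Sorted: [13, 16, 34, 39, 56, 56, 62, 63, 87]
Median: 56.0
Mode: 56 (2 times)
Range: 87 - 13 = 74
Min: 13, Max: 87

mean≈47.33, median=56.0, mode=56, range=74


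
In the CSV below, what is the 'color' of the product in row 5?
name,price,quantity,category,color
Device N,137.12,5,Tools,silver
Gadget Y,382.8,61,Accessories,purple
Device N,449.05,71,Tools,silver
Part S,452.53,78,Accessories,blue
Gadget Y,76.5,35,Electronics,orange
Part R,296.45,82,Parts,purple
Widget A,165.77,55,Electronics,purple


Query: Row 5 ('Gadget Y'), column 'color'
Value: orange

orange


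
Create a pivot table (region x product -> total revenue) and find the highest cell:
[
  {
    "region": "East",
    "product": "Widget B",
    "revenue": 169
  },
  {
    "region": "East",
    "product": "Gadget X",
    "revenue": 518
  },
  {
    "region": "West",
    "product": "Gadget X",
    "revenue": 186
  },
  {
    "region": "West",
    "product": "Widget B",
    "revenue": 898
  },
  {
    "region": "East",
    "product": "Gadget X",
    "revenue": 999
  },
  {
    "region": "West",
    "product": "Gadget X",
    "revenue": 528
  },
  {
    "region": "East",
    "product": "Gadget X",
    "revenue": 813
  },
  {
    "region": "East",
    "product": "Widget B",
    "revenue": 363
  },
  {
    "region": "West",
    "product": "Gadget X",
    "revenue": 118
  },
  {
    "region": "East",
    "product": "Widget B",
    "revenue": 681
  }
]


Pivot: region (rows) x product (columns) -> total revenue

     Gadget X      Widget B    
East          2330          1213  
West           832           898  

Highest: East / Gadget X = $2330

East / Gadget X = $2330


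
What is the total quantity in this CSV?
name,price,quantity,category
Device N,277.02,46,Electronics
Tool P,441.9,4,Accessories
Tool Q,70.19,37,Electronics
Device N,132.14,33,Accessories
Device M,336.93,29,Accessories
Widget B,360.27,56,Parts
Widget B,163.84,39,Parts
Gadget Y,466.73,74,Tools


Computing total quantity:
Values: [46, 4, 37, 33, 29, 56, 39, 74]
Sum = 318

318


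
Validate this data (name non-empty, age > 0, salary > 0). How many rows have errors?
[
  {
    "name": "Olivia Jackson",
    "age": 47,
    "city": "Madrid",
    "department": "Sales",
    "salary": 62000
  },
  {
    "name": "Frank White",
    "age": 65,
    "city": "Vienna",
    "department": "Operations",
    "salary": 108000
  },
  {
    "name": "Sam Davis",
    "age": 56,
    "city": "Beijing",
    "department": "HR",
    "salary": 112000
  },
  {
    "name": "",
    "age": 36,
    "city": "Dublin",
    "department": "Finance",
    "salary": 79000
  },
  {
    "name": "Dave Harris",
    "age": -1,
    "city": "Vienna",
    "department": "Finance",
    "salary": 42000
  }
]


Validating 5 records:
Rules: name non-empty, age > 0, salary > 0

  Row 1 (Olivia Jackson): OK
  Row 2 (Frank White): OK
  Row 3 (Sam Davis): OK
  Row 4 (???): empty name
  Row 5 (Dave Harris): negative age: -1

Total errors: 2

2 errors


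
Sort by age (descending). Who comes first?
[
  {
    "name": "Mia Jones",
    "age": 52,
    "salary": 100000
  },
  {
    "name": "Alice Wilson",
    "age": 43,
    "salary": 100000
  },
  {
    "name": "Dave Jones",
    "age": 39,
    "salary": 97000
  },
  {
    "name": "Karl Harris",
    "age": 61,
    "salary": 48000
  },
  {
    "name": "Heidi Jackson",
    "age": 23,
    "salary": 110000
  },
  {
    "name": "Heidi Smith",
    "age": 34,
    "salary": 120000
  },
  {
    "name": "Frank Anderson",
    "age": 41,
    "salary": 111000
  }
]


Sort by: age (descending)

Sorted order:
  1. Karl Harris (age = 61)
  2. Mia Jones (age = 52)
  3. Alice Wilson (age = 43)
  4. Frank Anderson (age = 41)
  5. Dave Jones (age = 39)
  6. Heidi Smith (age = 34)
  7. Heidi Jackson (age = 23)

First: Karl Harris

Karl Harris


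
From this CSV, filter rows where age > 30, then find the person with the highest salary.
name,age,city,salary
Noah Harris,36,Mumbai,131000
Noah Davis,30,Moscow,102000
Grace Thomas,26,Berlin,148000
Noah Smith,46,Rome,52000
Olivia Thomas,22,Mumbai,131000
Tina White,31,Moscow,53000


Filter: age > 30
Sort by: salary (descending)

Filtered records (3):
  Noah Harris, age 36, salary $131000
  Tina White, age 31, salary $53000
  Noah Smith, age 46, salary $52000

Highest salary: Noah Harris ($131000)

Noah Harris


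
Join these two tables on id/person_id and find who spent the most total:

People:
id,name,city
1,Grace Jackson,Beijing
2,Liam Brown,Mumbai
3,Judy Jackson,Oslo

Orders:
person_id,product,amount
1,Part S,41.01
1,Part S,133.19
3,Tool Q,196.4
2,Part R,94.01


Join on: people.id = orders.person_id

Joined rows:
  Grace Jackson (Beijing) bought Part S for $41.01
  Grace Jackson (Beijing) bought Part S for $133.19
  Judy Jackson (Oslo) bought Tool Q for $196.4
  Liam Brown (Mumbai) bought Part R for $94.01

Total per person:
  Judy Jackson: $196.40
  Grace Jackson: $174.20
  Liam Brown: $94.01

Top spender: Judy Jackson ($196.40)

Judy Jackson ($196.40)


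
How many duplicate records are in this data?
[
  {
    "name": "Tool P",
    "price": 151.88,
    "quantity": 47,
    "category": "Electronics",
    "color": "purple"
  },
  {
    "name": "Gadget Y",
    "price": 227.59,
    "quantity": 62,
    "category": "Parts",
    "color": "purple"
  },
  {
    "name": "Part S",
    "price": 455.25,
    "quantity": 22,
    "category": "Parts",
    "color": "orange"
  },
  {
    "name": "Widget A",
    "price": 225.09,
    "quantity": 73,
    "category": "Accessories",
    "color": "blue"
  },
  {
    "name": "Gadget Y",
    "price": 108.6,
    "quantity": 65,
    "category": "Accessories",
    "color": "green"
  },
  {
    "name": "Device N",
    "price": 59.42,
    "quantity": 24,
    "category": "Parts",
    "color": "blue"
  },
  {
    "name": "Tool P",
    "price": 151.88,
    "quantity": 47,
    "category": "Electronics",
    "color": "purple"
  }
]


Checking 7 records for duplicates:

  Row 1: Tool P ($151.88, qty 47)
  Row 2: Gadget Y ($227.59, qty 62)
  Row 3: Part S ($455.25, qty 22)
  Row 4: Widget A ($225.09, qty 73)
  Row 5: Gadget Y ($108.6, qty 65)
  Row 6: Device N ($59.42, qty 24)
  Row 7: Tool P ($151.88, qty 47) <-- DUPLICATE

Duplicates found: 1
Unique records: 6

1 duplicates, 6 unique


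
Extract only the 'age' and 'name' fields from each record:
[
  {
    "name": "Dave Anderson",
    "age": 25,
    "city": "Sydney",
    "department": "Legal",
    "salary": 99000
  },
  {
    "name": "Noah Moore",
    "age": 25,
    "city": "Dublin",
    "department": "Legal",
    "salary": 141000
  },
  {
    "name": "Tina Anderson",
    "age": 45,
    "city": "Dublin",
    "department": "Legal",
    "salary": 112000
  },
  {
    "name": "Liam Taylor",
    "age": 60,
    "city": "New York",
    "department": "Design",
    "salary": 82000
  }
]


Original: 4 records with fields: name, age, city, department, salary
Keep: ['age', 'name']
Drop: ['city', 'department', 'salary']
Result: 4 records, 2 fields each

[
  {
    "age": 25,
    "name": "Dave Anderson"
  },
  {
    "age": 25,
    "name": "Noah Moore"
  },
  {
    "age": 45,
    "name": "Tina Anderson"
  },
  {
    "age": 60,
    "name": "Liam Taylor"
  }
]


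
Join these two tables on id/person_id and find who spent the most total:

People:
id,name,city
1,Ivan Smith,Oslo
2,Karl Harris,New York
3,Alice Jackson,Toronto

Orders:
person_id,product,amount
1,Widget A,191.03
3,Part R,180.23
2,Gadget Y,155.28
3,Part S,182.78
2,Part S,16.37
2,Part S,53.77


Join on: people.id = orders.person_id

Joined rows:
  Ivan Smith (Oslo) bought Widget A for $191.03
  Alice Jackson (Toronto) bought Part R for $180.23
  Karl Harris (New York) bought Gadget Y for $155.28
  Alice Jackson (Toronto) bought Part S for $182.78
  Karl Harris (New York) bought Part S for $16.37
  Karl Harris (New York) bought Part S for $53.77

Total per person:
  Alice Jackson: $363.01
  Karl Harris: $225.42
  Ivan Smith: $191.03

Top spender: Alice Jackson ($363.01)

Alice Jackson ($363.01)


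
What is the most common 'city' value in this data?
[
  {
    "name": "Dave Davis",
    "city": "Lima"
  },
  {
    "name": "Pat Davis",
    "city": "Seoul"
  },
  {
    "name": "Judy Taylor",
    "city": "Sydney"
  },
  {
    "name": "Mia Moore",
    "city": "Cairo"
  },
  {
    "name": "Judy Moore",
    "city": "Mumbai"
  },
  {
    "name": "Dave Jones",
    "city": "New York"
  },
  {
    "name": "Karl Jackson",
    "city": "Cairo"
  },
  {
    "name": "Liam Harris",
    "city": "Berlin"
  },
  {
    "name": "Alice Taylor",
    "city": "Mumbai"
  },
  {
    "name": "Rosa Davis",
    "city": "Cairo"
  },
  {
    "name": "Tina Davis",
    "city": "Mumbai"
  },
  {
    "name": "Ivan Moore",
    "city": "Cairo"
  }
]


Counting 'city' values across 12 records:

  Cairo: 4 ####
  Mumbai: 3 ###
  Lima: 1 #
  Seoul: 1 #
  Sydney: 1 #
  New York: 1 #
  Berlin: 1 #

Most common: Cairo (4 times)

Cairo (4 times)


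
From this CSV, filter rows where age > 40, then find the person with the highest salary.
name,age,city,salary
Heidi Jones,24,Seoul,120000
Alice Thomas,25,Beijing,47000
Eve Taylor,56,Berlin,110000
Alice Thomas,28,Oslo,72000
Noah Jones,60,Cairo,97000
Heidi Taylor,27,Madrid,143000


Filter: age > 40
Sort by: salary (descending)

Filtered records (2):
  Eve Taylor, age 56, salary $110000
  Noah Jones, age 60, salary $97000

Highest salary: Eve Taylor ($110000)

Eve Taylor


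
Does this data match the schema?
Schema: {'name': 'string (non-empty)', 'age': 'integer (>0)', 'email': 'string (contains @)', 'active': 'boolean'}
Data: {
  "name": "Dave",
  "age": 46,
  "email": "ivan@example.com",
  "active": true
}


Validating each field against schema:
  name: OK (non-empty string)
  age: OK (positive integer)
  email: OK (string with @)
  active: OK (boolean)

Result: VALID

VALID


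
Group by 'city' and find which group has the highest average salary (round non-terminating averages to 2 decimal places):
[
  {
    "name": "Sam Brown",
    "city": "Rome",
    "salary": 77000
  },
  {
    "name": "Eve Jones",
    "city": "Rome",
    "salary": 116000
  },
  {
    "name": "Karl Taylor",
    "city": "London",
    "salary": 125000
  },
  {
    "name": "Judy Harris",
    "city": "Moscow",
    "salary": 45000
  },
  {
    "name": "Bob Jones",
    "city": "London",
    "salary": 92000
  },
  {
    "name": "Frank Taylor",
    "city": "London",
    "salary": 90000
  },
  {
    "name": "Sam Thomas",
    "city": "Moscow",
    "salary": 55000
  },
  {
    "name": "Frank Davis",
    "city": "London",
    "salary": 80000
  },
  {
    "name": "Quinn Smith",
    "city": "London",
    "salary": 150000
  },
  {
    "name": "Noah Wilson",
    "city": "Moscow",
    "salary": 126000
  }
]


Group by: city

Groups:
  London: 5 people, avg salary = 537000/5 = $107400
  Moscow: 3 people, avg salary = 226000/3 ≈ $75333.33
  Rome: 2 people, avg salary = 193000/2 = $96500

Highest average salary: London ($107400)

London ($107400)


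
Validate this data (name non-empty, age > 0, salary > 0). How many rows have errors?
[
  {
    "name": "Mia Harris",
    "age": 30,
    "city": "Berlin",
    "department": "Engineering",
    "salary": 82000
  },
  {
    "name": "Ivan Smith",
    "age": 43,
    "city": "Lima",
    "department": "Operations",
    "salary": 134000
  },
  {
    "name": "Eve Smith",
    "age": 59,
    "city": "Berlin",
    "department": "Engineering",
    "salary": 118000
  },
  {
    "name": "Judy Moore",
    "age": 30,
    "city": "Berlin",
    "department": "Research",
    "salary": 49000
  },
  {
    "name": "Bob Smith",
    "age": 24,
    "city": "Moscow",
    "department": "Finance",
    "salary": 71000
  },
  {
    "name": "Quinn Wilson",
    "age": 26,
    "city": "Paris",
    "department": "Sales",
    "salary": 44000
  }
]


Validating 6 records:
Rules: name non-empty, age > 0, salary > 0

  Row 1 (Mia Harris): OK
  Row 2 (Ivan Smith): OK
  Row 3 (Eve Smith): OK
  Row 4 (Judy Moore): OK
  Row 5 (Bob Smith): OK
  Row 6 (Quinn Wilson): OK

Total errors: 0

0 errors


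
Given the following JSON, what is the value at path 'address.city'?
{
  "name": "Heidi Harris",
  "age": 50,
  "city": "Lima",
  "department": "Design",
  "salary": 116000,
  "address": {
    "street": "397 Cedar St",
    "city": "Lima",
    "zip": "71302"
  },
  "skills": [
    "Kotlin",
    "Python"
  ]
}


Query: address.city
Path: address -> city
Value: Lima

Lima


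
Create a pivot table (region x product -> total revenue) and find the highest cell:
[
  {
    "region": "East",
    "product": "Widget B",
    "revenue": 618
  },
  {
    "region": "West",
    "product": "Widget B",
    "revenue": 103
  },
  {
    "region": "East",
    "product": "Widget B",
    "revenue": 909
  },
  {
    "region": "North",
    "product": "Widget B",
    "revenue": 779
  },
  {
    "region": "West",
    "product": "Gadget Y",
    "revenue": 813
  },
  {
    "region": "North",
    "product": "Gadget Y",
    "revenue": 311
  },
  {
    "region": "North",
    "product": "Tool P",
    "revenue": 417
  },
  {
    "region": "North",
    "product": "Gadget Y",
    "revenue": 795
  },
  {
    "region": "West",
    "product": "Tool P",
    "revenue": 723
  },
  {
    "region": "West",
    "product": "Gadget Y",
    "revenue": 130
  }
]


Pivot: region (rows) x product (columns) -> total revenue

     Gadget Y      Tool P        Widget B    
East             0             0          1527  
North         1106           417           779  
West           943           723           103  

Highest: East / Widget B = $1527

East / Widget B = $1527


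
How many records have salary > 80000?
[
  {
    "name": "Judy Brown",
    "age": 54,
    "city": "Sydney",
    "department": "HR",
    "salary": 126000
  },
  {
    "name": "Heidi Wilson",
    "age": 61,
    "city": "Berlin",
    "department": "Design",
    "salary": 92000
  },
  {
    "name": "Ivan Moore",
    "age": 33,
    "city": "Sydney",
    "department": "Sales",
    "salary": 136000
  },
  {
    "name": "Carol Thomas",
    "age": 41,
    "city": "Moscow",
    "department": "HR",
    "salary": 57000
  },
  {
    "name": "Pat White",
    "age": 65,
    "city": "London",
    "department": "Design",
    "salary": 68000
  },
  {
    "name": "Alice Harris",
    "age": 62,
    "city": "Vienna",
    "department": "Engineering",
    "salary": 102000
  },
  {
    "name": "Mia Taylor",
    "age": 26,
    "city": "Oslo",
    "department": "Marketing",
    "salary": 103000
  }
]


Data: 7 records
Condition: salary > 80000

Checking each record:
  Judy Brown: 126000 MATCH
  Heidi Wilson: 92000 MATCH
  Ivan Moore: 136000 MATCH
  Carol Thomas: 57000
  Pat White: 68000
  Alice Harris: 102000 MATCH
  Mia Taylor: 103000 MATCH

Count: 5

5


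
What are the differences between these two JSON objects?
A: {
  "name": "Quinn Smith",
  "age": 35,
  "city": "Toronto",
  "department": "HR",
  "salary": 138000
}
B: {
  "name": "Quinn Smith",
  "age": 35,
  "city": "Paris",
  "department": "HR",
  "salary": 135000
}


Comparing each field (in key order):
  name: same
  age: same
  city: DIFFERENT
  department: same
  salary: DIFFERENT
Differences:
  city: Toronto -> Paris
  salary: 138000 -> 135000

2 field(s) changed

2 changes: city, salary


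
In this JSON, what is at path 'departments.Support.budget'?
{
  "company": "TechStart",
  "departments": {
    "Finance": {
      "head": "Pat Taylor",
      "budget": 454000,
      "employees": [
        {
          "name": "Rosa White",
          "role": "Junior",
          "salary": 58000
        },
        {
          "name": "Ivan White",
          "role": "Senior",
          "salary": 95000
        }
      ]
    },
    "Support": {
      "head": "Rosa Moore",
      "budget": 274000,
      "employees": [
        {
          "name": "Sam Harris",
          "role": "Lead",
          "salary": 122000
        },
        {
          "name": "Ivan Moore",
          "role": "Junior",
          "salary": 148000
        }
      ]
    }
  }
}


Path: departments.Support.budget

Navigate:
  -> departments
  -> Support
  -> budget = 274000

274000


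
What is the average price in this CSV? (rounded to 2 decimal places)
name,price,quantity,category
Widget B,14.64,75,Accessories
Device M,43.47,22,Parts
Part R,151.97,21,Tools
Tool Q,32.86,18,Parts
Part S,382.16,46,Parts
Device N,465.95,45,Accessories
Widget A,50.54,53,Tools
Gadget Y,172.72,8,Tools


Computing average price:
Values: [14.64, 43.47, 151.97, 32.86, 382.16, 465.95, 50.54, 172.72]
Sum = 1314.31
Count = 8
Average = 1314.31/8 = 164.28875 exactly -> 164.29 (rounded half-up to 2 decimal places)

164.29


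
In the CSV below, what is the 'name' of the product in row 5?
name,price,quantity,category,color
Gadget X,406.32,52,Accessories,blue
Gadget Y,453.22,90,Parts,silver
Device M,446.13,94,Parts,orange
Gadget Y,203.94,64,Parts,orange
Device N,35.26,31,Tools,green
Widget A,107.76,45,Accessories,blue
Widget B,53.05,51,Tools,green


Query: Row 5 ('Device N'), column 'name'
Value: Device N

Device N


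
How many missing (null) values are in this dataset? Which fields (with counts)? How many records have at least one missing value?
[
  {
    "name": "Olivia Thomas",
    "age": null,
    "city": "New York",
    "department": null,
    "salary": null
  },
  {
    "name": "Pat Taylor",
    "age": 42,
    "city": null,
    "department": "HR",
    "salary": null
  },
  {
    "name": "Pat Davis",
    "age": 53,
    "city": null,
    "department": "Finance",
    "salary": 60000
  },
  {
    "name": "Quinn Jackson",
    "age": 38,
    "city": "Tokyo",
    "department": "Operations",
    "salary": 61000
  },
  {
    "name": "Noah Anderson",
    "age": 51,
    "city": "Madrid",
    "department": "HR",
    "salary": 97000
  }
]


Checking for missing (null) values in 5 records:

  Olivia Thomas: age, department, salary
  Pat Taylor: city, salary
  Pat Davis: city
  Quinn Jackson: complete
  Noah Anderson: complete

Per field:
  name: 0 missing
  age: 1 missing
  city: 2 missing
  department: 1 missing
  salary: 2 missing

Total missing values: 6
Records with any missing: 3

6 missing values (age: 1, city: 2, department: 1, salary: 2); 3 incomplete records


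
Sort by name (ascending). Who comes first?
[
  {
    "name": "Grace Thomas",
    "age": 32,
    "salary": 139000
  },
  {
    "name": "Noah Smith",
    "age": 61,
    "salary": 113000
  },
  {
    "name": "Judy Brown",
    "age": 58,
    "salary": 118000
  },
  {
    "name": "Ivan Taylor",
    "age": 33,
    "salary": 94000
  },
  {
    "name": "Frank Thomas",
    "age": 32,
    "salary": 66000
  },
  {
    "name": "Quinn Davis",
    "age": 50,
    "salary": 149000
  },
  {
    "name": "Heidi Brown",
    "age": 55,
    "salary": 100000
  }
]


Sort by: name (ascending)

Sorted order:
  1. Frank Thomas (name = Frank Thomas)
  2. Grace Thomas (name = Grace Thomas)
  3. Heidi Brown (name = Heidi Brown)
  4. Ivan Taylor (name = Ivan Taylor)
  5. Judy Brown (name = Judy Brown)
  6. Noah Smith (name = Noah Smith)
  7. Quinn Davis (name = Quinn Davis)

First: Frank Thomas

Frank Thomas


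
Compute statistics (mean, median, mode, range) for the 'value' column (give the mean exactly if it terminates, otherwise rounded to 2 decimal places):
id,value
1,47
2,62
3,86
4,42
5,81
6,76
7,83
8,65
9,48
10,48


Data: [47, 62, 86, 42, 81, 76, 83, 65, 48, 48]
Count: 10
Sum: 638
Mean: 638/10 = 63.8
Sorted: [42, 47, 48, 48, 62, 65, 76, 81, 83, 86]
Median: 63.5
Mode: 48 (2 times)
Range: 86 - 42 = 44
Min: 42, Max: 86

mean=63.8, median=63.5, mode=48, range=44


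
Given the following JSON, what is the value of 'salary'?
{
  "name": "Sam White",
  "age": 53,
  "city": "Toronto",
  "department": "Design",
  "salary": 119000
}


Looking up field 'salary'
Value: 119000

119000


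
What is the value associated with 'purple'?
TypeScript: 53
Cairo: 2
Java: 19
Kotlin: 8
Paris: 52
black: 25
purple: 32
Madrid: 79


Looking up key 'purple'
Value: 32

32
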